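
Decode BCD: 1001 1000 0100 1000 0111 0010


Each 4-bit group → digit:
  1001 → 9
  1000 → 8
  0100 → 4
  1000 → 8
  0111 → 7
  0010 → 2
= 984872


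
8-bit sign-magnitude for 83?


Sign bit: 0 (positive)
Magnitude: 83 = 1010011
= 01010011


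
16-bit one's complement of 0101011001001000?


Original: 0101011001001000
Invert all bits:
  bit 0: 0 → 1
  bit 1: 1 → 0
  bit 2: 0 → 1
  bit 3: 1 → 0
  bit 4: 0 → 1
  bit 5: 1 → 0
  bit 6: 1 → 0
  bit 7: 0 → 1
  bit 8: 0 → 1
  bit 9: 1 → 0
  bit 10: 0 → 1
  bit 11: 0 → 1
  bit 12: 1 → 0
  bit 13: 0 → 1
  bit 14: 0 → 1
  bit 15: 0 → 1
= 1010100110110111


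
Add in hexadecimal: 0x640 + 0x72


Align and add column by column (LSB to MSB, each column mod 16 with carry):
  0640
+ 0072
  ----
  col 0: 0(0) + 2(2) + 0 (carry in) = 2 → 2(2), carry out 0
  col 1: 4(4) + 7(7) + 0 (carry in) = 11 → B(11), carry out 0
  col 2: 6(6) + 0(0) + 0 (carry in) = 6 → 6(6), carry out 0
  col 3: 0(0) + 0(0) + 0 (carry in) = 0 → 0(0), carry out 0
Reading digits MSB→LSB: 06B2
Strip leading zeros: 6B2
= 0x6B2


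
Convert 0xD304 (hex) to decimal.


Positional values:
Position 0: 4 × 16^0 = 4 × 1 = 4
Position 1: 0 × 16^1 = 0 × 16 = 0
Position 2: 3 × 16^2 = 3 × 256 = 768
Position 3: D × 16^3 = 13 × 4096 = 53248
Sum = 4 + 0 + 768 + 53248
= 54020


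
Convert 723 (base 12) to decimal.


Positional values (base 12):
  3 × 12^0 = 3 × 1 = 3
  2 × 12^1 = 2 × 12 = 24
  7 × 12^2 = 7 × 144 = 1008
Sum = 3 + 24 + 1008
= 1035


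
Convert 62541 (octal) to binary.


Each octal digit → 3 binary bits:
  6 = 110
  2 = 010
  5 = 101
  4 = 100
  1 = 001
Concatenate: 110 010 101 100 001
= 110010101100001


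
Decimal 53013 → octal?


Divide by 8 repeatedly:
53013 ÷ 8 = 6626 remainder 5
6626 ÷ 8 = 828 remainder 2
828 ÷ 8 = 103 remainder 4
103 ÷ 8 = 12 remainder 7
12 ÷ 8 = 1 remainder 4
1 ÷ 8 = 0 remainder 1
Reading remainders bottom-up:
= 0o147425


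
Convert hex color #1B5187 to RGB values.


Hex: #1B5187
R = 1B₁₆ = 27
G = 51₁₆ = 81
B = 87₁₆ = 135
= RGB(27, 81, 135)


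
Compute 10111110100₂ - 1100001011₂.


Align and subtract column by column (LSB to MSB, borrowing when needed):
  10111110100
- 01100001011
  -----------
  col 0: (0 - 0 borrow-in) - 1 → borrow from next column: (0+2) - 1 = 1, borrow out 1
  col 1: (0 - 1 borrow-in) - 1 → borrow from next column: (-1+2) - 1 = 0, borrow out 1
  col 2: (1 - 1 borrow-in) - 0 → 0 - 0 = 0, borrow out 0
  col 3: (0 - 0 borrow-in) - 1 → borrow from next column: (0+2) - 1 = 1, borrow out 1
  col 4: (1 - 1 borrow-in) - 0 → 0 - 0 = 0, borrow out 0
  col 5: (1 - 0 borrow-in) - 0 → 1 - 0 = 1, borrow out 0
  col 6: (1 - 0 borrow-in) - 0 → 1 - 0 = 1, borrow out 0
  col 7: (1 - 0 borrow-in) - 0 → 1 - 0 = 1, borrow out 0
  col 8: (1 - 0 borrow-in) - 1 → 1 - 1 = 0, borrow out 0
  col 9: (0 - 0 borrow-in) - 1 → borrow from next column: (0+2) - 1 = 1, borrow out 1
  col 10: (1 - 1 borrow-in) - 0 → 0 - 0 = 0, borrow out 0
Reading bits MSB→LSB: 01011101001
Strip leading zeros: 1011101001
= 1011101001


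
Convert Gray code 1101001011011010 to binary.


Gray code: 1101001011011010
MSB stays the same: 1
Each subsequent bit = prev_binary XOR current_gray:
  B[1] = 1 XOR 1 = 0
  B[2] = 0 XOR 0 = 0
  B[3] = 0 XOR 1 = 1
  B[4] = 1 XOR 0 = 1
  B[5] = 1 XOR 0 = 1
  B[6] = 1 XOR 1 = 0
  B[7] = 0 XOR 0 = 0
  B[8] = 0 XOR 1 = 1
  B[9] = 1 XOR 1 = 0
  B[10] = 0 XOR 0 = 0
  B[11] = 0 XOR 1 = 1
  B[12] = 1 XOR 1 = 0
  B[13] = 0 XOR 0 = 0
  B[14] = 0 XOR 1 = 1
  B[15] = 1 XOR 0 = 1
= 1001110010010011 (40083 decimal)


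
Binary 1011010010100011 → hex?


Group into 4-bit nibbles: 1011010010100011
  1011 = B
  0100 = 4
  1010 = A
  0011 = 3
= 0xB4A3


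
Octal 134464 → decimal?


Positional values:
Position 0: 4 × 8^0 = 4
Position 1: 6 × 8^1 = 48
Position 2: 4 × 8^2 = 256
Position 3: 4 × 8^3 = 2048
Position 4: 3 × 8^4 = 12288
Position 5: 1 × 8^5 = 32768
Sum = 4 + 48 + 256 + 2048 + 12288 + 32768
= 47412


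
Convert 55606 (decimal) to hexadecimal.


Divide by 16 repeatedly:
55606 ÷ 16 = 3475 remainder 6 (6)
3475 ÷ 16 = 217 remainder 3 (3)
217 ÷ 16 = 13 remainder 9 (9)
13 ÷ 16 = 0 remainder 13 (D)
Reading remainders bottom-up:
= 0xD936


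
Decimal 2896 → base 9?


Divide by 9 repeatedly:
2896 ÷ 9 = 321 remainder 7
321 ÷ 9 = 35 remainder 6
35 ÷ 9 = 3 remainder 8
3 ÷ 9 = 0 remainder 3
Reading remainders bottom-up:
= 3867


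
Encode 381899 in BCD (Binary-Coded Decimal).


Each digit → 4-bit binary:
  3 → 0011
  8 → 1000
  1 → 0001
  8 → 1000
  9 → 1001
  9 → 1001
= 0011 1000 0001 1000 1001 1001


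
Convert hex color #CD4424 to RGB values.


Hex: #CD4424
R = CD₁₆ = 205
G = 44₁₆ = 68
B = 24₁₆ = 36
= RGB(205, 68, 36)


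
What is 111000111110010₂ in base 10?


Positional values:
Bit 1: 1 × 2^1 = 2
Bit 4: 1 × 2^4 = 16
Bit 5: 1 × 2^5 = 32
Bit 6: 1 × 2^6 = 64
Bit 7: 1 × 2^7 = 128
Bit 8: 1 × 2^8 = 256
Bit 12: 1 × 2^12 = 4096
Bit 13: 1 × 2^13 = 8192
Bit 14: 1 × 2^14 = 16384
Sum = 2 + 16 + 32 + 64 + 128 + 256 + 4096 + 8192 + 16384
= 29170


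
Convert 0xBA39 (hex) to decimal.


Positional values:
Position 0: 9 × 16^0 = 9 × 1 = 9
Position 1: 3 × 16^1 = 3 × 16 = 48
Position 2: A × 16^2 = 10 × 256 = 2560
Position 3: B × 16^3 = 11 × 4096 = 45056
Sum = 9 + 48 + 2560 + 45056
= 47673


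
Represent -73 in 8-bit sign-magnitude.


Sign bit: 1 (negative)
Magnitude: 73 = 1001001
= 11001001


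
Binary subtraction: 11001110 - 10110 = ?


Align and subtract column by column (LSB to MSB, borrowing when needed):
  11001110
- 00010110
  --------
  col 0: (0 - 0 borrow-in) - 0 → 0 - 0 = 0, borrow out 0
  col 1: (1 - 0 borrow-in) - 1 → 1 - 1 = 0, borrow out 0
  col 2: (1 - 0 borrow-in) - 1 → 1 - 1 = 0, borrow out 0
  col 3: (1 - 0 borrow-in) - 0 → 1 - 0 = 1, borrow out 0
  col 4: (0 - 0 borrow-in) - 1 → borrow from next column: (0+2) - 1 = 1, borrow out 1
  col 5: (0 - 1 borrow-in) - 0 → borrow from next column: (-1+2) - 0 = 1, borrow out 1
  col 6: (1 - 1 borrow-in) - 0 → 0 - 0 = 0, borrow out 0
  col 7: (1 - 0 borrow-in) - 0 → 1 - 0 = 1, borrow out 0
Reading bits MSB→LSB: 10111000
Strip leading zeros: 10111000
= 10111000


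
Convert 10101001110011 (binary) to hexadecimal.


Group into 4-bit nibbles: 0010101001110011
  0010 = 2
  1010 = A
  0111 = 7
  0011 = 3
= 0x2A73


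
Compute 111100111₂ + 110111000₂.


Align and add column by column (LSB to MSB, carry propagating):
  0111100111
+ 0110111000
  ----------
  col 0: 1 + 0 + 0 (carry in) = 1 → bit 1, carry out 0
  col 1: 1 + 0 + 0 (carry in) = 1 → bit 1, carry out 0
  col 2: 1 + 0 + 0 (carry in) = 1 → bit 1, carry out 0
  col 3: 0 + 1 + 0 (carry in) = 1 → bit 1, carry out 0
  col 4: 0 + 1 + 0 (carry in) = 1 → bit 1, carry out 0
  col 5: 1 + 1 + 0 (carry in) = 2 → bit 0, carry out 1
  col 6: 1 + 0 + 1 (carry in) = 2 → bit 0, carry out 1
  col 7: 1 + 1 + 1 (carry in) = 3 → bit 1, carry out 1
  col 8: 1 + 1 + 1 (carry in) = 3 → bit 1, carry out 1
  col 9: 0 + 0 + 1 (carry in) = 1 → bit 1, carry out 0
Reading bits MSB→LSB: 1110011111
Strip leading zeros: 1110011111
= 1110011111


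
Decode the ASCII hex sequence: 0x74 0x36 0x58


Codes (hex): 0x74 0x36 0x58
Per-code ASCII lookup:
  0x74 = 116  (range 97-122: lowercase, 116 - 97 = 19) → 't'
  0x36 = 54  (range 48-57: digits, 54 - 48 = 6) → '6'
  0x58 = 88  (range 65-90: uppercase, 88 - 65 = 23) → 'X'
= 't6X'


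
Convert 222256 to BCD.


Each digit → 4-bit binary:
  2 → 0010
  2 → 0010
  2 → 0010
  2 → 0010
  5 → 0101
  6 → 0110
= 0010 0010 0010 0010 0101 0110


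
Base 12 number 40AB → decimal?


Positional values (base 12):
  B × 12^0 = 11 × 1 = 11
  A × 12^1 = 10 × 12 = 120
  0 × 12^2 = 0 × 144 = 0
  4 × 12^3 = 4 × 1728 = 6912
Sum = 11 + 120 + 0 + 6912
= 7043


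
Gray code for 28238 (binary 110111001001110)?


Binary: 110111001001110
Gray code: G = B XOR (B >> 1)
B >> 1 = 011011100100111
110111001001110 XOR 011011100100111:
  1 XOR 0 = 1
  1 XOR 1 = 0
  0 XOR 1 = 1
  1 XOR 0 = 1
  1 XOR 1 = 0
  1 XOR 1 = 0
  0 XOR 1 = 1
  0 XOR 0 = 0
  1 XOR 0 = 1
  0 XOR 1 = 1
  0 XOR 0 = 0
  1 XOR 0 = 1
  1 XOR 1 = 0
  1 XOR 1 = 0
  0 XOR 1 = 1
= 101100101101001


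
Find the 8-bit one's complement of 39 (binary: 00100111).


Original: 00100111
Invert all bits:
  bit 0: 0 → 1
  bit 1: 0 → 1
  bit 2: 1 → 0
  bit 3: 0 → 1
  bit 4: 0 → 1
  bit 5: 1 → 0
  bit 6: 1 → 0
  bit 7: 1 → 0
= 11011000


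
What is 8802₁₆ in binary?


Each hex digit → 4 binary bits:
  8 = 1000
  8 = 1000
  0 = 0000
  2 = 0010
Concatenate: 1000 1000 0000 0010
= 1000100000000010


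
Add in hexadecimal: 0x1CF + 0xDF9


Align and add column by column (LSB to MSB, each column mod 16 with carry):
  01CF
+ 0DF9
  ----
  col 0: F(15) + 9(9) + 0 (carry in) = 24 → 8(8), carry out 1
  col 1: C(12) + F(15) + 1 (carry in) = 28 → C(12), carry out 1
  col 2: 1(1) + D(13) + 1 (carry in) = 15 → F(15), carry out 0
  col 3: 0(0) + 0(0) + 0 (carry in) = 0 → 0(0), carry out 0
Reading digits MSB→LSB: 0FC8
Strip leading zeros: FC8
= 0xFC8


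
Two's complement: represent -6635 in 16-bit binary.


Original: 0001100111101011
Step 1 - Invert all bits: 1110011000010100
Step 2 - Add 1: 1110011000010100 + 1
= 1110011000010101 (represents -6635)


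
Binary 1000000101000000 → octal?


Group into 3-bit groups: 001000000101000000
  001 = 1
  000 = 0
  000 = 0
  101 = 5
  000 = 0
  000 = 0
= 0o100500


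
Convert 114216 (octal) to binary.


Each octal digit → 3 binary bits:
  1 = 001
  1 = 001
  4 = 100
  2 = 010
  1 = 001
  6 = 110
Concatenate: 001 001 100 010 001 110
= 001001100010001110


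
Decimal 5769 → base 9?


Divide by 9 repeatedly:
5769 ÷ 9 = 641 remainder 0
641 ÷ 9 = 71 remainder 2
71 ÷ 9 = 7 remainder 8
7 ÷ 9 = 0 remainder 7
Reading remainders bottom-up:
= 7820


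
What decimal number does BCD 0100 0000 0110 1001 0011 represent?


Each 4-bit group → digit:
  0100 → 4
  0000 → 0
  0110 → 6
  1001 → 9
  0011 → 3
= 40693


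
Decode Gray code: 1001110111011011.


Gray code: 1001110111011011
MSB stays the same: 1
Each subsequent bit = prev_binary XOR current_gray:
  B[1] = 1 XOR 0 = 1
  B[2] = 1 XOR 0 = 1
  B[3] = 1 XOR 1 = 0
  B[4] = 0 XOR 1 = 1
  B[5] = 1 XOR 1 = 0
  B[6] = 0 XOR 0 = 0
  B[7] = 0 XOR 1 = 1
  B[8] = 1 XOR 1 = 0
  B[9] = 0 XOR 1 = 1
  B[10] = 1 XOR 0 = 1
  B[11] = 1 XOR 1 = 0
  B[12] = 0 XOR 1 = 1
  B[13] = 1 XOR 0 = 1
  B[14] = 1 XOR 1 = 0
  B[15] = 0 XOR 1 = 1
= 1110100101101101 (59757 decimal)


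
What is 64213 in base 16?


Divide by 16 repeatedly:
64213 ÷ 16 = 4013 remainder 5 (5)
4013 ÷ 16 = 250 remainder 13 (D)
250 ÷ 16 = 15 remainder 10 (A)
15 ÷ 16 = 0 remainder 15 (F)
Reading remainders bottom-up:
= 0xFAD5


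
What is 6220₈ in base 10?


Positional values:
Position 0: 0 × 8^0 = 0
Position 1: 2 × 8^1 = 16
Position 2: 2 × 8^2 = 128
Position 3: 6 × 8^3 = 3072
Sum = 0 + 16 + 128 + 3072
= 3216


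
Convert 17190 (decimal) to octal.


Divide by 8 repeatedly:
17190 ÷ 8 = 2148 remainder 6
2148 ÷ 8 = 268 remainder 4
268 ÷ 8 = 33 remainder 4
33 ÷ 8 = 4 remainder 1
4 ÷ 8 = 0 remainder 4
Reading remainders bottom-up:
= 0o41446


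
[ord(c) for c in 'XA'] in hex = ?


String: 'XA'  (2 characters)
Per-character ASCII lookup:
  'X': uppercase starts at 65: 'X' = 65 + 23 = 88 → 0x58
  'A': uppercase starts at 65: 'A' = 65 + 0 = 65 → 0x41
= 0x58 0x41


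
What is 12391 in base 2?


Divide by 2 repeatedly:
12391 ÷ 2 = 6195 remainder 1
6195 ÷ 2 = 3097 remainder 1
3097 ÷ 2 = 1548 remainder 1
1548 ÷ 2 = 774 remainder 0
774 ÷ 2 = 387 remainder 0
387 ÷ 2 = 193 remainder 1
193 ÷ 2 = 96 remainder 1
96 ÷ 2 = 48 remainder 0
48 ÷ 2 = 24 remainder 0
24 ÷ 2 = 12 remainder 0
12 ÷ 2 = 6 remainder 0
6 ÷ 2 = 3 remainder 0
3 ÷ 2 = 1 remainder 1
1 ÷ 2 = 0 remainder 1
Reading remainders bottom-up:
= 11000001100111


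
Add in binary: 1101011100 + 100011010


Align and add column by column (LSB to MSB, carry propagating):
  01101011100
+ 00100011010
  -----------
  col 0: 0 + 0 + 0 (carry in) = 0 → bit 0, carry out 0
  col 1: 0 + 1 + 0 (carry in) = 1 → bit 1, carry out 0
  col 2: 1 + 0 + 0 (carry in) = 1 → bit 1, carry out 0
  col 3: 1 + 1 + 0 (carry in) = 2 → bit 0, carry out 1
  col 4: 1 + 1 + 1 (carry in) = 3 → bit 1, carry out 1
  col 5: 0 + 0 + 1 (carry in) = 1 → bit 1, carry out 0
  col 6: 1 + 0 + 0 (carry in) = 1 → bit 1, carry out 0
  col 7: 0 + 0 + 0 (carry in) = 0 → bit 0, carry out 0
  col 8: 1 + 1 + 0 (carry in) = 2 → bit 0, carry out 1
  col 9: 1 + 0 + 1 (carry in) = 2 → bit 0, carry out 1
  col 10: 0 + 0 + 1 (carry in) = 1 → bit 1, carry out 0
Reading bits MSB→LSB: 10001110110
Strip leading zeros: 10001110110
= 10001110110


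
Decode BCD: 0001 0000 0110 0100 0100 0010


Each 4-bit group → digit:
  0001 → 1
  0000 → 0
  0110 → 6
  0100 → 4
  0100 → 4
  0010 → 2
= 106442


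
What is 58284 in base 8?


Divide by 8 repeatedly:
58284 ÷ 8 = 7285 remainder 4
7285 ÷ 8 = 910 remainder 5
910 ÷ 8 = 113 remainder 6
113 ÷ 8 = 14 remainder 1
14 ÷ 8 = 1 remainder 6
1 ÷ 8 = 0 remainder 1
Reading remainders bottom-up:
= 0o161654


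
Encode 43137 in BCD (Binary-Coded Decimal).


Each digit → 4-bit binary:
  4 → 0100
  3 → 0011
  1 → 0001
  3 → 0011
  7 → 0111
= 0100 0011 0001 0011 0111


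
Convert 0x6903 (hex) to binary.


Each hex digit → 4 binary bits:
  6 = 0110
  9 = 1001
  0 = 0000
  3 = 0011
Concatenate: 0110 1001 0000 0011
= 0110100100000011


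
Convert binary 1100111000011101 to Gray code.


Binary: 1100111000011101
Gray code: G = B XOR (B >> 1)
B >> 1 = 0110011100001110
1100111000011101 XOR 0110011100001110:
  1 XOR 0 = 1
  1 XOR 1 = 0
  0 XOR 1 = 1
  0 XOR 0 = 0
  1 XOR 0 = 1
  1 XOR 1 = 0
  1 XOR 1 = 0
  0 XOR 1 = 1
  0 XOR 0 = 0
  0 XOR 0 = 0
  0 XOR 0 = 0
  1 XOR 0 = 1
  1 XOR 1 = 0
  1 XOR 1 = 0
  0 XOR 1 = 1
  1 XOR 0 = 1
= 1010100100010011


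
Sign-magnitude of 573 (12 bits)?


Sign bit: 0 (positive)
Magnitude: 573 = 01000111101
= 001000111101


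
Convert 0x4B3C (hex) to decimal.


Positional values:
Position 0: C × 16^0 = 12 × 1 = 12
Position 1: 3 × 16^1 = 3 × 16 = 48
Position 2: B × 16^2 = 11 × 256 = 2816
Position 3: 4 × 16^3 = 4 × 4096 = 16384
Sum = 12 + 48 + 2816 + 16384
= 19260


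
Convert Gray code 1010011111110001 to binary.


Gray code: 1010011111110001
MSB stays the same: 1
Each subsequent bit = prev_binary XOR current_gray:
  B[1] = 1 XOR 0 = 1
  B[2] = 1 XOR 1 = 0
  B[3] = 0 XOR 0 = 0
  B[4] = 0 XOR 0 = 0
  B[5] = 0 XOR 1 = 1
  B[6] = 1 XOR 1 = 0
  B[7] = 0 XOR 1 = 1
  B[8] = 1 XOR 1 = 0
  B[9] = 0 XOR 1 = 1
  B[10] = 1 XOR 1 = 0
  B[11] = 0 XOR 1 = 1
  B[12] = 1 XOR 0 = 1
  B[13] = 1 XOR 0 = 1
  B[14] = 1 XOR 0 = 1
  B[15] = 1 XOR 1 = 0
= 1100010101011110 (50526 decimal)


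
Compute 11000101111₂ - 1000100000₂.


Align and subtract column by column (LSB to MSB, borrowing when needed):
  11000101111
- 01000100000
  -----------
  col 0: (1 - 0 borrow-in) - 0 → 1 - 0 = 1, borrow out 0
  col 1: (1 - 0 borrow-in) - 0 → 1 - 0 = 1, borrow out 0
  col 2: (1 - 0 borrow-in) - 0 → 1 - 0 = 1, borrow out 0
  col 3: (1 - 0 borrow-in) - 0 → 1 - 0 = 1, borrow out 0
  col 4: (0 - 0 borrow-in) - 0 → 0 - 0 = 0, borrow out 0
  col 5: (1 - 0 borrow-in) - 1 → 1 - 1 = 0, borrow out 0
  col 6: (0 - 0 borrow-in) - 0 → 0 - 0 = 0, borrow out 0
  col 7: (0 - 0 borrow-in) - 0 → 0 - 0 = 0, borrow out 0
  col 8: (0 - 0 borrow-in) - 0 → 0 - 0 = 0, borrow out 0
  col 9: (1 - 0 borrow-in) - 1 → 1 - 1 = 0, borrow out 0
  col 10: (1 - 0 borrow-in) - 0 → 1 - 0 = 1, borrow out 0
Reading bits MSB→LSB: 10000001111
Strip leading zeros: 10000001111
= 10000001111


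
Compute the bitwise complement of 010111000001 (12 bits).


Original: 010111000001
Invert all bits:
  bit 0: 0 → 1
  bit 1: 1 → 0
  bit 2: 0 → 1
  bit 3: 1 → 0
  bit 4: 1 → 0
  bit 5: 1 → 0
  bit 6: 0 → 1
  bit 7: 0 → 1
  bit 8: 0 → 1
  bit 9: 0 → 1
  bit 10: 0 → 1
  bit 11: 1 → 0
= 101000111110


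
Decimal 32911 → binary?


Divide by 2 repeatedly:
32911 ÷ 2 = 16455 remainder 1
16455 ÷ 2 = 8227 remainder 1
8227 ÷ 2 = 4113 remainder 1
4113 ÷ 2 = 2056 remainder 1
2056 ÷ 2 = 1028 remainder 0
1028 ÷ 2 = 514 remainder 0
514 ÷ 2 = 257 remainder 0
257 ÷ 2 = 128 remainder 1
128 ÷ 2 = 64 remainder 0
64 ÷ 2 = 32 remainder 0
32 ÷ 2 = 16 remainder 0
16 ÷ 2 = 8 remainder 0
8 ÷ 2 = 4 remainder 0
4 ÷ 2 = 2 remainder 0
2 ÷ 2 = 1 remainder 0
1 ÷ 2 = 0 remainder 1
Reading remainders bottom-up:
= 1000000010001111


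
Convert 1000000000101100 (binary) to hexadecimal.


Group into 4-bit nibbles: 1000000000101100
  1000 = 8
  0000 = 0
  0010 = 2
  1100 = C
= 0x802C


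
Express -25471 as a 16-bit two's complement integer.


Original: 0110001101111111
Step 1 - Invert all bits: 1001110010000000
Step 2 - Add 1: 1001110010000000 + 1
= 1001110010000001 (represents -25471)


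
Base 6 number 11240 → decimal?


Positional values (base 6):
  0 × 6^0 = 0 × 1 = 0
  4 × 6^1 = 4 × 6 = 24
  2 × 6^2 = 2 × 36 = 72
  1 × 6^3 = 1 × 216 = 216
  1 × 6^4 = 1 × 1296 = 1296
Sum = 0 + 24 + 72 + 216 + 1296
= 1608


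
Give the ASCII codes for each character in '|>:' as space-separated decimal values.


String: '|>:'  (3 characters)
Per-character ASCII lookup:
  '|': special character: '|' = 124
  '>': special character: '>' = 62
  ':': special character: ':' = 58
= 124 62 58


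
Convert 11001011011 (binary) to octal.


Group into 3-bit groups: 011001011011
  011 = 3
  001 = 1
  011 = 3
  011 = 3
= 0o3133


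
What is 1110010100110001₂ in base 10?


Positional values:
Bit 0: 1 × 2^0 = 1
Bit 4: 1 × 2^4 = 16
Bit 5: 1 × 2^5 = 32
Bit 8: 1 × 2^8 = 256
Bit 10: 1 × 2^10 = 1024
Bit 13: 1 × 2^13 = 8192
Bit 14: 1 × 2^14 = 16384
Bit 15: 1 × 2^15 = 32768
Sum = 1 + 16 + 32 + 256 + 1024 + 8192 + 16384 + 32768
= 58673


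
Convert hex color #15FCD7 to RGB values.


Hex: #15FCD7
R = 15₁₆ = 21
G = FC₁₆ = 252
B = D7₁₆ = 215
= RGB(21, 252, 215)


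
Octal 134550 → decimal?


Positional values:
Position 0: 0 × 8^0 = 0
Position 1: 5 × 8^1 = 40
Position 2: 5 × 8^2 = 320
Position 3: 4 × 8^3 = 2048
Position 4: 3 × 8^4 = 12288
Position 5: 1 × 8^5 = 32768
Sum = 0 + 40 + 320 + 2048 + 12288 + 32768
= 47464


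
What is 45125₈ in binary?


Each octal digit → 3 binary bits:
  4 = 100
  5 = 101
  1 = 001
  2 = 010
  5 = 101
Concatenate: 100 101 001 010 101
= 100101001010101


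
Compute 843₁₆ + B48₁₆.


Align and add column by column (LSB to MSB, each column mod 16 with carry):
  0843
+ 0B48
  ----
  col 0: 3(3) + 8(8) + 0 (carry in) = 11 → B(11), carry out 0
  col 1: 4(4) + 4(4) + 0 (carry in) = 8 → 8(8), carry out 0
  col 2: 8(8) + B(11) + 0 (carry in) = 19 → 3(3), carry out 1
  col 3: 0(0) + 0(0) + 1 (carry in) = 1 → 1(1), carry out 0
Reading digits MSB→LSB: 138B
Strip leading zeros: 138B
= 0x138B


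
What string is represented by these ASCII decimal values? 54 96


Codes (decimal): 54 96
Per-code ASCII lookup:
  54  (range 48-57: digits, 54 - 48 = 6) → '6'
  96  (special character) → '`'
= '6`'


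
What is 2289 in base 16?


Divide by 16 repeatedly:
2289 ÷ 16 = 143 remainder 1 (1)
143 ÷ 16 = 8 remainder 15 (F)
8 ÷ 16 = 0 remainder 8 (8)
Reading remainders bottom-up:
= 0x8F1


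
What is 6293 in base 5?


Divide by 5 repeatedly:
6293 ÷ 5 = 1258 remainder 3
1258 ÷ 5 = 251 remainder 3
251 ÷ 5 = 50 remainder 1
50 ÷ 5 = 10 remainder 0
10 ÷ 5 = 2 remainder 0
2 ÷ 5 = 0 remainder 2
Reading remainders bottom-up:
= 200133


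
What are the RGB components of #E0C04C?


Hex: #E0C04C
R = E0₁₆ = 224
G = C0₁₆ = 192
B = 4C₁₆ = 76
= RGB(224, 192, 76)


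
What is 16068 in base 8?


Divide by 8 repeatedly:
16068 ÷ 8 = 2008 remainder 4
2008 ÷ 8 = 251 remainder 0
251 ÷ 8 = 31 remainder 3
31 ÷ 8 = 3 remainder 7
3 ÷ 8 = 0 remainder 3
Reading remainders bottom-up:
= 0o37304


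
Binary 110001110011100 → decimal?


Positional values:
Bit 2: 1 × 2^2 = 4
Bit 3: 1 × 2^3 = 8
Bit 4: 1 × 2^4 = 16
Bit 7: 1 × 2^7 = 128
Bit 8: 1 × 2^8 = 256
Bit 9: 1 × 2^9 = 512
Bit 13: 1 × 2^13 = 8192
Bit 14: 1 × 2^14 = 16384
Sum = 4 + 8 + 16 + 128 + 256 + 512 + 8192 + 16384
= 25500


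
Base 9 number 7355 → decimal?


Positional values (base 9):
  5 × 9^0 = 5 × 1 = 5
  5 × 9^1 = 5 × 9 = 45
  3 × 9^2 = 3 × 81 = 243
  7 × 9^3 = 7 × 729 = 5103
Sum = 5 + 45 + 243 + 5103
= 5396


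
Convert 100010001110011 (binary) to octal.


Group into 3-bit groups: 100010001110011
  100 = 4
  010 = 2
  001 = 1
  110 = 6
  011 = 3
= 0o42163


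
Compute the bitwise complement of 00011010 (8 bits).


Original: 00011010
Invert all bits:
  bit 0: 0 → 1
  bit 1: 0 → 1
  bit 2: 0 → 1
  bit 3: 1 → 0
  bit 4: 1 → 0
  bit 5: 0 → 1
  bit 6: 1 → 0
  bit 7: 0 → 1
= 11100101


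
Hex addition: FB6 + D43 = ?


Align and add column by column (LSB to MSB, each column mod 16 with carry):
  0FB6
+ 0D43
  ----
  col 0: 6(6) + 3(3) + 0 (carry in) = 9 → 9(9), carry out 0
  col 1: B(11) + 4(4) + 0 (carry in) = 15 → F(15), carry out 0
  col 2: F(15) + D(13) + 0 (carry in) = 28 → C(12), carry out 1
  col 3: 0(0) + 0(0) + 1 (carry in) = 1 → 1(1), carry out 0
Reading digits MSB→LSB: 1CF9
Strip leading zeros: 1CF9
= 0x1CF9


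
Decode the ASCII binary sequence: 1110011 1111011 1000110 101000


Codes (binary): 1110011 1111011 1000110 101000
Per-code ASCII lookup:
  1110011 = 115  (range 97-122: lowercase, 115 - 97 = 18) → 's'
  1111011 = 123  (special character) → '{'
  1000110 = 70  (range 65-90: uppercase, 70 - 65 = 5) → 'F'
  101000 = 40  (special character) → '('
= 's{F('


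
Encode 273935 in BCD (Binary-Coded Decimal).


Each digit → 4-bit binary:
  2 → 0010
  7 → 0111
  3 → 0011
  9 → 1001
  3 → 0011
  5 → 0101
= 0010 0111 0011 1001 0011 0101


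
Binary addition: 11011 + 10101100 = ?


Align and add column by column (LSB to MSB, carry propagating):
  000011011
+ 010101100
  ---------
  col 0: 1 + 0 + 0 (carry in) = 1 → bit 1, carry out 0
  col 1: 1 + 0 + 0 (carry in) = 1 → bit 1, carry out 0
  col 2: 0 + 1 + 0 (carry in) = 1 → bit 1, carry out 0
  col 3: 1 + 1 + 0 (carry in) = 2 → bit 0, carry out 1
  col 4: 1 + 0 + 1 (carry in) = 2 → bit 0, carry out 1
  col 5: 0 + 1 + 1 (carry in) = 2 → bit 0, carry out 1
  col 6: 0 + 0 + 1 (carry in) = 1 → bit 1, carry out 0
  col 7: 0 + 1 + 0 (carry in) = 1 → bit 1, carry out 0
  col 8: 0 + 0 + 0 (carry in) = 0 → bit 0, carry out 0
Reading bits MSB→LSB: 011000111
Strip leading zeros: 11000111
= 11000111


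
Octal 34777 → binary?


Each octal digit → 3 binary bits:
  3 = 011
  4 = 100
  7 = 111
  7 = 111
  7 = 111
Concatenate: 011 100 111 111 111
= 011100111111111


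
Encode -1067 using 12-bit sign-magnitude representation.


Sign bit: 1 (negative)
Magnitude: 1067 = 10000101011
= 110000101011


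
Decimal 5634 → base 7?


Divide by 7 repeatedly:
5634 ÷ 7 = 804 remainder 6
804 ÷ 7 = 114 remainder 6
114 ÷ 7 = 16 remainder 2
16 ÷ 7 = 2 remainder 2
2 ÷ 7 = 0 remainder 2
Reading remainders bottom-up:
= 22266


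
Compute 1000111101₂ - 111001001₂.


Align and subtract column by column (LSB to MSB, borrowing when needed):
  1000111101
- 0111001001
  ----------
  col 0: (1 - 0 borrow-in) - 1 → 1 - 1 = 0, borrow out 0
  col 1: (0 - 0 borrow-in) - 0 → 0 - 0 = 0, borrow out 0
  col 2: (1 - 0 borrow-in) - 0 → 1 - 0 = 1, borrow out 0
  col 3: (1 - 0 borrow-in) - 1 → 1 - 1 = 0, borrow out 0
  col 4: (1 - 0 borrow-in) - 0 → 1 - 0 = 1, borrow out 0
  col 5: (1 - 0 borrow-in) - 0 → 1 - 0 = 1, borrow out 0
  col 6: (0 - 0 borrow-in) - 1 → borrow from next column: (0+2) - 1 = 1, borrow out 1
  col 7: (0 - 1 borrow-in) - 1 → borrow from next column: (-1+2) - 1 = 0, borrow out 1
  col 8: (0 - 1 borrow-in) - 1 → borrow from next column: (-1+2) - 1 = 0, borrow out 1
  col 9: (1 - 1 borrow-in) - 0 → 0 - 0 = 0, borrow out 0
Reading bits MSB→LSB: 0001110100
Strip leading zeros: 1110100
= 1110100


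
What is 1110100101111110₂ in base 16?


Group into 4-bit nibbles: 1110100101111110
  1110 = E
  1001 = 9
  0111 = 7
  1110 = E
= 0xE97E


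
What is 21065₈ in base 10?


Positional values:
Position 0: 5 × 8^0 = 5
Position 1: 6 × 8^1 = 48
Position 2: 0 × 8^2 = 0
Position 3: 1 × 8^3 = 512
Position 4: 2 × 8^4 = 8192
Sum = 5 + 48 + 0 + 512 + 8192
= 8757


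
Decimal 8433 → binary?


Divide by 2 repeatedly:
8433 ÷ 2 = 4216 remainder 1
4216 ÷ 2 = 2108 remainder 0
2108 ÷ 2 = 1054 remainder 0
1054 ÷ 2 = 527 remainder 0
527 ÷ 2 = 263 remainder 1
263 ÷ 2 = 131 remainder 1
131 ÷ 2 = 65 remainder 1
65 ÷ 2 = 32 remainder 1
32 ÷ 2 = 16 remainder 0
16 ÷ 2 = 8 remainder 0
8 ÷ 2 = 4 remainder 0
4 ÷ 2 = 2 remainder 0
2 ÷ 2 = 1 remainder 0
1 ÷ 2 = 0 remainder 1
Reading remainders bottom-up:
= 10000011110001


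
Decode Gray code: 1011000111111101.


Gray code: 1011000111111101
MSB stays the same: 1
Each subsequent bit = prev_binary XOR current_gray:
  B[1] = 1 XOR 0 = 1
  B[2] = 1 XOR 1 = 0
  B[3] = 0 XOR 1 = 1
  B[4] = 1 XOR 0 = 1
  B[5] = 1 XOR 0 = 1
  B[6] = 1 XOR 0 = 1
  B[7] = 1 XOR 1 = 0
  B[8] = 0 XOR 1 = 1
  B[9] = 1 XOR 1 = 0
  B[10] = 0 XOR 1 = 1
  B[11] = 1 XOR 1 = 0
  B[12] = 0 XOR 1 = 1
  B[13] = 1 XOR 1 = 0
  B[14] = 0 XOR 0 = 0
  B[15] = 0 XOR 1 = 1
= 1101111010101001 (57001 decimal)


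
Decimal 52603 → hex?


Divide by 16 repeatedly:
52603 ÷ 16 = 3287 remainder 11 (B)
3287 ÷ 16 = 205 remainder 7 (7)
205 ÷ 16 = 12 remainder 13 (D)
12 ÷ 16 = 0 remainder 12 (C)
Reading remainders bottom-up:
= 0xCD7B


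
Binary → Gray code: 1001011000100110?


Binary: 1001011000100110
Gray code: G = B XOR (B >> 1)
B >> 1 = 0100101100010011
1001011000100110 XOR 0100101100010011:
  1 XOR 0 = 1
  0 XOR 1 = 1
  0 XOR 0 = 0
  1 XOR 0 = 1
  0 XOR 1 = 1
  1 XOR 0 = 1
  1 XOR 1 = 0
  0 XOR 1 = 1
  0 XOR 0 = 0
  0 XOR 0 = 0
  1 XOR 0 = 1
  0 XOR 1 = 1
  0 XOR 0 = 0
  1 XOR 0 = 1
  1 XOR 1 = 0
  0 XOR 1 = 1
= 1101110100110101


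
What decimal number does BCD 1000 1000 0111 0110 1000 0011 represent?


Each 4-bit group → digit:
  1000 → 8
  1000 → 8
  0111 → 7
  0110 → 6
  1000 → 8
  0011 → 3
= 887683


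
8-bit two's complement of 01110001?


Original: 01110001
Step 1 - Invert all bits: 10001110
Step 2 - Add 1: 10001110 + 1
= 10001111 (represents -113)


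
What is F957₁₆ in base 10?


Positional values:
Position 0: 7 × 16^0 = 7 × 1 = 7
Position 1: 5 × 16^1 = 5 × 16 = 80
Position 2: 9 × 16^2 = 9 × 256 = 2304
Position 3: F × 16^3 = 15 × 4096 = 61440
Sum = 7 + 80 + 2304 + 61440
= 63831


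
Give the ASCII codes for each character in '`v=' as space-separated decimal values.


String: '`v='  (3 characters)
Per-character ASCII lookup:
  '`': special character: '`' = 96
  'v': lowercase starts at 97: 'v' = 97 + 21 = 118
  '=': special character: '=' = 61
= 96 118 61


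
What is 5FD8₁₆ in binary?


Each hex digit → 4 binary bits:
  5 = 0101
  F = 1111
  D = 1101
  8 = 1000
Concatenate: 0101 1111 1101 1000
= 0101111111011000


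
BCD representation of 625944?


Each digit → 4-bit binary:
  6 → 0110
  2 → 0010
  5 → 0101
  9 → 1001
  4 → 0100
  4 → 0100
= 0110 0010 0101 1001 0100 0100


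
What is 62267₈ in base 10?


Positional values:
Position 0: 7 × 8^0 = 7
Position 1: 6 × 8^1 = 48
Position 2: 2 × 8^2 = 128
Position 3: 2 × 8^3 = 1024
Position 4: 6 × 8^4 = 24576
Sum = 7 + 48 + 128 + 1024 + 24576
= 25783


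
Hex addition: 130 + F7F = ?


Align and add column by column (LSB to MSB, each column mod 16 with carry):
  0130
+ 0F7F
  ----
  col 0: 0(0) + F(15) + 0 (carry in) = 15 → F(15), carry out 0
  col 1: 3(3) + 7(7) + 0 (carry in) = 10 → A(10), carry out 0
  col 2: 1(1) + F(15) + 0 (carry in) = 16 → 0(0), carry out 1
  col 3: 0(0) + 0(0) + 1 (carry in) = 1 → 1(1), carry out 0
Reading digits MSB→LSB: 10AF
Strip leading zeros: 10AF
= 0x10AF


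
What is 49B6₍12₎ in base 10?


Positional values (base 12):
  6 × 12^0 = 6 × 1 = 6
  B × 12^1 = 11 × 12 = 132
  9 × 12^2 = 9 × 144 = 1296
  4 × 12^3 = 4 × 1728 = 6912
Sum = 6 + 132 + 1296 + 6912
= 8346


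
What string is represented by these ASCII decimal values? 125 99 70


Codes (decimal): 125 99 70
Per-code ASCII lookup:
  125  (special character) → '}'
  99  (range 97-122: lowercase, 99 - 97 = 2) → 'c'
  70  (range 65-90: uppercase, 70 - 65 = 5) → 'F'
= '}cF'


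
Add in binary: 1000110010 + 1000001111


Align and add column by column (LSB to MSB, carry propagating):
  01000110010
+ 01000001111
  -----------
  col 0: 0 + 1 + 0 (carry in) = 1 → bit 1, carry out 0
  col 1: 1 + 1 + 0 (carry in) = 2 → bit 0, carry out 1
  col 2: 0 + 1 + 1 (carry in) = 2 → bit 0, carry out 1
  col 3: 0 + 1 + 1 (carry in) = 2 → bit 0, carry out 1
  col 4: 1 + 0 + 1 (carry in) = 2 → bit 0, carry out 1
  col 5: 1 + 0 + 1 (carry in) = 2 → bit 0, carry out 1
  col 6: 0 + 0 + 1 (carry in) = 1 → bit 1, carry out 0
  col 7: 0 + 0 + 0 (carry in) = 0 → bit 0, carry out 0
  col 8: 0 + 0 + 0 (carry in) = 0 → bit 0, carry out 0
  col 9: 1 + 1 + 0 (carry in) = 2 → bit 0, carry out 1
  col 10: 0 + 0 + 1 (carry in) = 1 → bit 1, carry out 0
Reading bits MSB→LSB: 10001000001
Strip leading zeros: 10001000001
= 10001000001


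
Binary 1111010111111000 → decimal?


Positional values:
Bit 3: 1 × 2^3 = 8
Bit 4: 1 × 2^4 = 16
Bit 5: 1 × 2^5 = 32
Bit 6: 1 × 2^6 = 64
Bit 7: 1 × 2^7 = 128
Bit 8: 1 × 2^8 = 256
Bit 10: 1 × 2^10 = 1024
Bit 12: 1 × 2^12 = 4096
Bit 13: 1 × 2^13 = 8192
Bit 14: 1 × 2^14 = 16384
Bit 15: 1 × 2^15 = 32768
Sum = 8 + 16 + 32 + 64 + 128 + 256 + 1024 + 4096 + 8192 + 16384 + 32768
= 62968


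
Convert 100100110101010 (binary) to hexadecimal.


Group into 4-bit nibbles: 0100100110101010
  0100 = 4
  1001 = 9
  1010 = A
  1010 = A
= 0x49AA


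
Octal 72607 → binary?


Each octal digit → 3 binary bits:
  7 = 111
  2 = 010
  6 = 110
  0 = 000
  7 = 111
Concatenate: 111 010 110 000 111
= 111010110000111


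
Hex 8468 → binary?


Each hex digit → 4 binary bits:
  8 = 1000
  4 = 0100
  6 = 0110
  8 = 1000
Concatenate: 1000 0100 0110 1000
= 1000010001101000


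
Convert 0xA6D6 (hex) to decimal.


Positional values:
Position 0: 6 × 16^0 = 6 × 1 = 6
Position 1: D × 16^1 = 13 × 16 = 208
Position 2: 6 × 16^2 = 6 × 256 = 1536
Position 3: A × 16^3 = 10 × 4096 = 40960
Sum = 6 + 208 + 1536 + 40960
= 42710


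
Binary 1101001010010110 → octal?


Group into 3-bit groups: 001101001010010110
  001 = 1
  101 = 5
  001 = 1
  010 = 2
  010 = 2
  110 = 6
= 0o151226


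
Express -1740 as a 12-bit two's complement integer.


Original: 011011001100
Step 1 - Invert all bits: 100100110011
Step 2 - Add 1: 100100110011 + 1
= 100100110100 (represents -1740)


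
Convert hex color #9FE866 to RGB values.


Hex: #9FE866
R = 9F₁₆ = 159
G = E8₁₆ = 232
B = 66₁₆ = 102
= RGB(159, 232, 102)


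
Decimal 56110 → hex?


Divide by 16 repeatedly:
56110 ÷ 16 = 3506 remainder 14 (E)
3506 ÷ 16 = 219 remainder 2 (2)
219 ÷ 16 = 13 remainder 11 (B)
13 ÷ 16 = 0 remainder 13 (D)
Reading remainders bottom-up:
= 0xDB2E


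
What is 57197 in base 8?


Divide by 8 repeatedly:
57197 ÷ 8 = 7149 remainder 5
7149 ÷ 8 = 893 remainder 5
893 ÷ 8 = 111 remainder 5
111 ÷ 8 = 13 remainder 7
13 ÷ 8 = 1 remainder 5
1 ÷ 8 = 0 remainder 1
Reading remainders bottom-up:
= 0o157555


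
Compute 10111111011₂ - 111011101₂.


Align and subtract column by column (LSB to MSB, borrowing when needed):
  10111111011
- 00111011101
  -----------
  col 0: (1 - 0 borrow-in) - 1 → 1 - 1 = 0, borrow out 0
  col 1: (1 - 0 borrow-in) - 0 → 1 - 0 = 1, borrow out 0
  col 2: (0 - 0 borrow-in) - 1 → borrow from next column: (0+2) - 1 = 1, borrow out 1
  col 3: (1 - 1 borrow-in) - 1 → borrow from next column: (0+2) - 1 = 1, borrow out 1
  col 4: (1 - 1 borrow-in) - 1 → borrow from next column: (0+2) - 1 = 1, borrow out 1
  col 5: (1 - 1 borrow-in) - 0 → 0 - 0 = 0, borrow out 0
  col 6: (1 - 0 borrow-in) - 1 → 1 - 1 = 0, borrow out 0
  col 7: (1 - 0 borrow-in) - 1 → 1 - 1 = 0, borrow out 0
  col 8: (1 - 0 borrow-in) - 1 → 1 - 1 = 0, borrow out 0
  col 9: (0 - 0 borrow-in) - 0 → 0 - 0 = 0, borrow out 0
  col 10: (1 - 0 borrow-in) - 0 → 1 - 0 = 1, borrow out 0
Reading bits MSB→LSB: 10000011110
Strip leading zeros: 10000011110
= 10000011110


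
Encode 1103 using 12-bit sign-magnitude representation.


Sign bit: 0 (positive)
Magnitude: 1103 = 10001001111
= 010001001111


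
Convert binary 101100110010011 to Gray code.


Binary: 101100110010011
Gray code: G = B XOR (B >> 1)
B >> 1 = 010110011001001
101100110010011 XOR 010110011001001:
  1 XOR 0 = 1
  0 XOR 1 = 1
  1 XOR 0 = 1
  1 XOR 1 = 0
  0 XOR 1 = 1
  0 XOR 0 = 0
  1 XOR 0 = 1
  1 XOR 1 = 0
  0 XOR 1 = 1
  0 XOR 0 = 0
  1 XOR 0 = 1
  0 XOR 1 = 1
  0 XOR 0 = 0
  1 XOR 0 = 1
  1 XOR 1 = 0
= 111010101011010


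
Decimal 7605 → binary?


Divide by 2 repeatedly:
7605 ÷ 2 = 3802 remainder 1
3802 ÷ 2 = 1901 remainder 0
1901 ÷ 2 = 950 remainder 1
950 ÷ 2 = 475 remainder 0
475 ÷ 2 = 237 remainder 1
237 ÷ 2 = 118 remainder 1
118 ÷ 2 = 59 remainder 0
59 ÷ 2 = 29 remainder 1
29 ÷ 2 = 14 remainder 1
14 ÷ 2 = 7 remainder 0
7 ÷ 2 = 3 remainder 1
3 ÷ 2 = 1 remainder 1
1 ÷ 2 = 0 remainder 1
Reading remainders bottom-up:
= 1110110110101


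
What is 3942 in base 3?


Divide by 3 repeatedly:
3942 ÷ 3 = 1314 remainder 0
1314 ÷ 3 = 438 remainder 0
438 ÷ 3 = 146 remainder 0
146 ÷ 3 = 48 remainder 2
48 ÷ 3 = 16 remainder 0
16 ÷ 3 = 5 remainder 1
5 ÷ 3 = 1 remainder 2
1 ÷ 3 = 0 remainder 1
Reading remainders bottom-up:
= 12102000


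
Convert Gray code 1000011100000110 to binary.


Gray code: 1000011100000110
MSB stays the same: 1
Each subsequent bit = prev_binary XOR current_gray:
  B[1] = 1 XOR 0 = 1
  B[2] = 1 XOR 0 = 1
  B[3] = 1 XOR 0 = 1
  B[4] = 1 XOR 0 = 1
  B[5] = 1 XOR 1 = 0
  B[6] = 0 XOR 1 = 1
  B[7] = 1 XOR 1 = 0
  B[8] = 0 XOR 0 = 0
  B[9] = 0 XOR 0 = 0
  B[10] = 0 XOR 0 = 0
  B[11] = 0 XOR 0 = 0
  B[12] = 0 XOR 0 = 0
  B[13] = 0 XOR 1 = 1
  B[14] = 1 XOR 1 = 0
  B[15] = 0 XOR 0 = 0
= 1111101000000100 (64004 decimal)


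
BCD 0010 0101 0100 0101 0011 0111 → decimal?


Each 4-bit group → digit:
  0010 → 2
  0101 → 5
  0100 → 4
  0101 → 5
  0011 → 3
  0111 → 7
= 254537


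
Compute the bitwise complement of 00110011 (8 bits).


Original: 00110011
Invert all bits:
  bit 0: 0 → 1
  bit 1: 0 → 1
  bit 2: 1 → 0
  bit 3: 1 → 0
  bit 4: 0 → 1
  bit 5: 0 → 1
  bit 6: 1 → 0
  bit 7: 1 → 0
= 11001100


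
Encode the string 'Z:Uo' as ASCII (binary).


String: 'Z:Uo'  (4 characters)
Per-character ASCII lookup:
  'Z': uppercase starts at 65: 'Z' = 65 + 25 = 90 → 1011010
  ':': special character: ':' = 58 → 111010
  'U': uppercase starts at 65: 'U' = 65 + 20 = 85 → 1010101
  'o': lowercase starts at 97: 'o' = 97 + 14 = 111 → 1101111
= 1011010 111010 1010101 1101111


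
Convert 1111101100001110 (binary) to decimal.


Positional values:
Bit 1: 1 × 2^1 = 2
Bit 2: 1 × 2^2 = 4
Bit 3: 1 × 2^3 = 8
Bit 8: 1 × 2^8 = 256
Bit 9: 1 × 2^9 = 512
Bit 11: 1 × 2^11 = 2048
Bit 12: 1 × 2^12 = 4096
Bit 13: 1 × 2^13 = 8192
Bit 14: 1 × 2^14 = 16384
Bit 15: 1 × 2^15 = 32768
Sum = 2 + 4 + 8 + 256 + 512 + 2048 + 4096 + 8192 + 16384 + 32768
= 64270


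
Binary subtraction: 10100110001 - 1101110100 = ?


Align and subtract column by column (LSB to MSB, borrowing when needed):
  10100110001
- 01101110100
  -----------
  col 0: (1 - 0 borrow-in) - 0 → 1 - 0 = 1, borrow out 0
  col 1: (0 - 0 borrow-in) - 0 → 0 - 0 = 0, borrow out 0
  col 2: (0 - 0 borrow-in) - 1 → borrow from next column: (0+2) - 1 = 1, borrow out 1
  col 3: (0 - 1 borrow-in) - 0 → borrow from next column: (-1+2) - 0 = 1, borrow out 1
  col 4: (1 - 1 borrow-in) - 1 → borrow from next column: (0+2) - 1 = 1, borrow out 1
  col 5: (1 - 1 borrow-in) - 1 → borrow from next column: (0+2) - 1 = 1, borrow out 1
  col 6: (0 - 1 borrow-in) - 1 → borrow from next column: (-1+2) - 1 = 0, borrow out 1
  col 7: (0 - 1 borrow-in) - 0 → borrow from next column: (-1+2) - 0 = 1, borrow out 1
  col 8: (1 - 1 borrow-in) - 1 → borrow from next column: (0+2) - 1 = 1, borrow out 1
  col 9: (0 - 1 borrow-in) - 1 → borrow from next column: (-1+2) - 1 = 0, borrow out 1
  col 10: (1 - 1 borrow-in) - 0 → 0 - 0 = 0, borrow out 0
Reading bits MSB→LSB: 00110111101
Strip leading zeros: 110111101
= 110111101


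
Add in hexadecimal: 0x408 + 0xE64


Align and add column by column (LSB to MSB, each column mod 16 with carry):
  0408
+ 0E64
  ----
  col 0: 8(8) + 4(4) + 0 (carry in) = 12 → C(12), carry out 0
  col 1: 0(0) + 6(6) + 0 (carry in) = 6 → 6(6), carry out 0
  col 2: 4(4) + E(14) + 0 (carry in) = 18 → 2(2), carry out 1
  col 3: 0(0) + 0(0) + 1 (carry in) = 1 → 1(1), carry out 0
Reading digits MSB→LSB: 126C
Strip leading zeros: 126C
= 0x126C


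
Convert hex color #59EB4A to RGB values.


Hex: #59EB4A
R = 59₁₆ = 89
G = EB₁₆ = 235
B = 4A₁₆ = 74
= RGB(89, 235, 74)


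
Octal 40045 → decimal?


Positional values:
Position 0: 5 × 8^0 = 5
Position 1: 4 × 8^1 = 32
Position 2: 0 × 8^2 = 0
Position 3: 0 × 8^3 = 0
Position 4: 4 × 8^4 = 16384
Sum = 5 + 32 + 0 + 0 + 16384
= 16421


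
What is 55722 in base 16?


Divide by 16 repeatedly:
55722 ÷ 16 = 3482 remainder 10 (A)
3482 ÷ 16 = 217 remainder 10 (A)
217 ÷ 16 = 13 remainder 9 (9)
13 ÷ 16 = 0 remainder 13 (D)
Reading remainders bottom-up:
= 0xD9AA


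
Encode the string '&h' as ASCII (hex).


String: '&h'  (2 characters)
Per-character ASCII lookup:
  '&': special character: '&' = 38 → 0x26
  'h': lowercase starts at 97: 'h' = 97 + 7 = 104 → 0x68
= 0x26 0x68


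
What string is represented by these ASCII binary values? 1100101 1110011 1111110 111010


Codes (binary): 1100101 1110011 1111110 111010
Per-code ASCII lookup:
  1100101 = 101  (range 97-122: lowercase, 101 - 97 = 4) → 'e'
  1110011 = 115  (range 97-122: lowercase, 115 - 97 = 18) → 's'
  1111110 = 126  (special character) → '~'
  111010 = 58  (special character) → ':'
= 'es~:'


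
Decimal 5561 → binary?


Divide by 2 repeatedly:
5561 ÷ 2 = 2780 remainder 1
2780 ÷ 2 = 1390 remainder 0
1390 ÷ 2 = 695 remainder 0
695 ÷ 2 = 347 remainder 1
347 ÷ 2 = 173 remainder 1
173 ÷ 2 = 86 remainder 1
86 ÷ 2 = 43 remainder 0
43 ÷ 2 = 21 remainder 1
21 ÷ 2 = 10 remainder 1
10 ÷ 2 = 5 remainder 0
5 ÷ 2 = 2 remainder 1
2 ÷ 2 = 1 remainder 0
1 ÷ 2 = 0 remainder 1
Reading remainders bottom-up:
= 1010110111001


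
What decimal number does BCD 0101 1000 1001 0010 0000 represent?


Each 4-bit group → digit:
  0101 → 5
  1000 → 8
  1001 → 9
  0010 → 2
  0000 → 0
= 58920


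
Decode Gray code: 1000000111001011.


Gray code: 1000000111001011
MSB stays the same: 1
Each subsequent bit = prev_binary XOR current_gray:
  B[1] = 1 XOR 0 = 1
  B[2] = 1 XOR 0 = 1
  B[3] = 1 XOR 0 = 1
  B[4] = 1 XOR 0 = 1
  B[5] = 1 XOR 0 = 1
  B[6] = 1 XOR 0 = 1
  B[7] = 1 XOR 1 = 0
  B[8] = 0 XOR 1 = 1
  B[9] = 1 XOR 1 = 0
  B[10] = 0 XOR 0 = 0
  B[11] = 0 XOR 0 = 0
  B[12] = 0 XOR 1 = 1
  B[13] = 1 XOR 0 = 1
  B[14] = 1 XOR 1 = 0
  B[15] = 0 XOR 1 = 1
= 1111111010001101 (65165 decimal)


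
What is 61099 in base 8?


Divide by 8 repeatedly:
61099 ÷ 8 = 7637 remainder 3
7637 ÷ 8 = 954 remainder 5
954 ÷ 8 = 119 remainder 2
119 ÷ 8 = 14 remainder 7
14 ÷ 8 = 1 remainder 6
1 ÷ 8 = 0 remainder 1
Reading remainders bottom-up:
= 0o167253
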